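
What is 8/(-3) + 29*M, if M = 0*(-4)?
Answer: -8/3 ≈ -2.6667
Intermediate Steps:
M = 0
8/(-3) + 29*M = 8/(-3) + 29*0 = 8*(-⅓) + 0 = -8/3 + 0 = -8/3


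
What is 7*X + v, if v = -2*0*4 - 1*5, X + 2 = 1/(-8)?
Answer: -159/8 ≈ -19.875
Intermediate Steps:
X = -17/8 (X = -2 + 1/(-8) = -2 - ⅛ = -17/8 ≈ -2.1250)
v = -5 (v = 0*4 - 5 = 0 - 5 = -5)
7*X + v = 7*(-17/8) - 5 = -119/8 - 5 = -159/8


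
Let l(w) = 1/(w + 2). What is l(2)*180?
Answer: 45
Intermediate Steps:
l(w) = 1/(2 + w)
l(2)*180 = 180/(2 + 2) = 180/4 = (¼)*180 = 45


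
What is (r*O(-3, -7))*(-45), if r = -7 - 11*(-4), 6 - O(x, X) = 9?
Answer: 4995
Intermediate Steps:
O(x, X) = -3 (O(x, X) = 6 - 1*9 = 6 - 9 = -3)
r = 37 (r = -7 - 1*(-44) = -7 + 44 = 37)
(r*O(-3, -7))*(-45) = (37*(-3))*(-45) = -111*(-45) = 4995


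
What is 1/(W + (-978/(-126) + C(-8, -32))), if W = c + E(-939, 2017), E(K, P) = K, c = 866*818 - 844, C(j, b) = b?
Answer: 21/14838196 ≈ 1.4153e-6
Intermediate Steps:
c = 707544 (c = 708388 - 844 = 707544)
W = 706605 (W = 707544 - 939 = 706605)
1/(W + (-978/(-126) + C(-8, -32))) = 1/(706605 + (-978/(-126) - 32)) = 1/(706605 + (-978*(-1/126) - 32)) = 1/(706605 + (163/21 - 32)) = 1/(706605 - 509/21) = 1/(14838196/21) = 21/14838196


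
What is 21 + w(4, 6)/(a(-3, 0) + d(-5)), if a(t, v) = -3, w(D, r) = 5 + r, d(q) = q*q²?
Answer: 2677/128 ≈ 20.914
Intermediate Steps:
d(q) = q³
21 + w(4, 6)/(a(-3, 0) + d(-5)) = 21 + (5 + 6)/(-3 + (-5)³) = 21 + 11/(-3 - 125) = 21 + 11/(-128) = 21 - 1/128*11 = 21 - 11/128 = 2677/128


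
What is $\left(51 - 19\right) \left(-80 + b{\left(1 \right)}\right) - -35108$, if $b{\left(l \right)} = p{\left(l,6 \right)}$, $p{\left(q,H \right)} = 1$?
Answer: $32580$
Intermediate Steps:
$b{\left(l \right)} = 1$
$\left(51 - 19\right) \left(-80 + b{\left(1 \right)}\right) - -35108 = \left(51 - 19\right) \left(-80 + 1\right) - -35108 = 32 \left(-79\right) + 35108 = -2528 + 35108 = 32580$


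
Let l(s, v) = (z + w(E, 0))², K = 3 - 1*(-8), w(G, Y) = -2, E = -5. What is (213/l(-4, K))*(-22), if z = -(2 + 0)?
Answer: -2343/8 ≈ -292.88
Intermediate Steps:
K = 11 (K = 3 + 8 = 11)
z = -2 (z = -1*2 = -2)
l(s, v) = 16 (l(s, v) = (-2 - 2)² = (-4)² = 16)
(213/l(-4, K))*(-22) = (213/16)*(-22) = -2343/8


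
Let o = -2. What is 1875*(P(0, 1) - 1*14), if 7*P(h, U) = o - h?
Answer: -187500/7 ≈ -26786.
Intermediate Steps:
P(h, U) = -2/7 - h/7 (P(h, U) = (-2 - h)/7 = -2/7 - h/7)
1875*(P(0, 1) - 1*14) = 1875*((-2/7 - ⅐*0) - 1*14) = 1875*((-2/7 + 0) - 14) = 1875*(-2/7 - 14) = 1875*(-100/7) = -187500/7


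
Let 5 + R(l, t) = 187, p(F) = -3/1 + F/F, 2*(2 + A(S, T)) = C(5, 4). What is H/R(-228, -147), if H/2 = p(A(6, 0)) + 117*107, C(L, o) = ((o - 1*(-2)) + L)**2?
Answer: 12517/91 ≈ 137.55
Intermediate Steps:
C(L, o) = (2 + L + o)**2 (C(L, o) = ((o + 2) + L)**2 = ((2 + o) + L)**2 = (2 + L + o)**2)
A(S, T) = 117/2 (A(S, T) = -2 + (2 + 5 + 4)**2/2 = -2 + (1/2)*11**2 = -2 + (1/2)*121 = -2 + 121/2 = 117/2)
p(F) = -2 (p(F) = -3*1 + 1 = -3 + 1 = -2)
R(l, t) = 182 (R(l, t) = -5 + 187 = 182)
H = 25034 (H = 2*(-2 + 117*107) = 2*(-2 + 12519) = 2*12517 = 25034)
H/R(-228, -147) = 25034/182 = 25034*(1/182) = 12517/91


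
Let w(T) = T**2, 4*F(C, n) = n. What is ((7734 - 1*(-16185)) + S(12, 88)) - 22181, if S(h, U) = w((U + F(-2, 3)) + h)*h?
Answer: 494179/4 ≈ 1.2354e+5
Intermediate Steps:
F(C, n) = n/4
S(h, U) = h*(3/4 + U + h)**2 (S(h, U) = ((U + (1/4)*3) + h)**2*h = ((U + 3/4) + h)**2*h = ((3/4 + U) + h)**2*h = (3/4 + U + h)**2*h = h*(3/4 + U + h)**2)
((7734 - 1*(-16185)) + S(12, 88)) - 22181 = ((7734 - 1*(-16185)) + (1/16)*12*(3 + 4*88 + 4*12)**2) - 22181 = ((7734 + 16185) + (1/16)*12*(3 + 352 + 48)**2) - 22181 = (23919 + (1/16)*12*403**2) - 22181 = (23919 + (1/16)*12*162409) - 22181 = (23919 + 487227/4) - 22181 = 582903/4 - 22181 = 494179/4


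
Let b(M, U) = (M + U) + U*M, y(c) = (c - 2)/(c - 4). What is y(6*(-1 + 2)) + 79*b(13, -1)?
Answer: -77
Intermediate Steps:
y(c) = (-2 + c)/(-4 + c)
b(M, U) = M + U + M*U (b(M, U) = (M + U) + M*U = M + U + M*U)
y(6*(-1 + 2)) + 79*b(13, -1) = (-2 + 6*(-1 + 2))/(-4 + 6*(-1 + 2)) + 79*(13 - 1 + 13*(-1)) = (-2 + 6*1)/(-4 + 6*1) + 79*(13 - 1 - 13) = (-2 + 6)/(-4 + 6) + 79*(-1) = 4/2 - 79 = (1/2)*4 - 79 = 2 - 79 = -77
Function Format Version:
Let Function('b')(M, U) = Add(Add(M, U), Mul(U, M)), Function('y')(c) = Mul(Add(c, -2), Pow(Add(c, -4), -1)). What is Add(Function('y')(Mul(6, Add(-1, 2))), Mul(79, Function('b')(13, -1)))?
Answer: -77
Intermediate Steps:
Function('y')(c) = Mul(Pow(Add(-4, c), -1), Add(-2, c)) (Function('y')(c) = Mul(Add(-2, c), Pow(Add(-4, c), -1)) = Mul(Pow(Add(-4, c), -1), Add(-2, c)))
Function('b')(M, U) = Add(M, U, Mul(M, U)) (Function('b')(M, U) = Add(Add(M, U), Mul(M, U)) = Add(M, U, Mul(M, U)))
Add(Function('y')(Mul(6, Add(-1, 2))), Mul(79, Function('b')(13, -1))) = Add(Mul(Pow(Add(-4, Mul(6, Add(-1, 2))), -1), Add(-2, Mul(6, Add(-1, 2)))), Mul(79, Add(13, -1, Mul(13, -1)))) = Add(Mul(Pow(Add(-4, Mul(6, 1)), -1), Add(-2, Mul(6, 1))), Mul(79, Add(13, -1, -13))) = Add(Mul(Pow(Add(-4, 6), -1), Add(-2, 6)), Mul(79, -1)) = Add(Mul(Pow(2, -1), 4), -79) = Add(Mul(Rational(1, 2), 4), -79) = Add(2, -79) = -77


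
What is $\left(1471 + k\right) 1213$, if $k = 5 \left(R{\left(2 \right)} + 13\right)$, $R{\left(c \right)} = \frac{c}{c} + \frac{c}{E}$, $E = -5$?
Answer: $1866807$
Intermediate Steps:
$R{\left(c \right)} = 1 - \frac{c}{5}$ ($R{\left(c \right)} = \frac{c}{c} + \frac{c}{-5} = 1 + c \left(- \frac{1}{5}\right) = 1 - \frac{c}{5}$)
$k = 68$ ($k = 5 \left(\left(1 - \frac{2}{5}\right) + 13\right) = 5 \left(\frac{3}{5} + 13\right) = 5 \cdot \frac{68}{5} = 68$)
$\left(1471 + k\right) 1213 = \left(1471 + 68\right) 1213 = 1539 \cdot 1213 = 1866807$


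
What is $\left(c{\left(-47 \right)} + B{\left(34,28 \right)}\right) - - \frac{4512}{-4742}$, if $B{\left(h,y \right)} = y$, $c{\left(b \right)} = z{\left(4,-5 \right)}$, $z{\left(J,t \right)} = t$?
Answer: $\frac{52277}{2371} \approx 22.048$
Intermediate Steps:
$c{\left(b \right)} = -5$
$\left(c{\left(-47 \right)} + B{\left(34,28 \right)}\right) - - \frac{4512}{-4742} = \left(-5 + 28\right) - - \frac{4512}{-4742} = 23 - \left(-4512\right) \left(- \frac{1}{4742}\right) = 23 - \frac{2256}{2371} = \frac{52277}{2371}$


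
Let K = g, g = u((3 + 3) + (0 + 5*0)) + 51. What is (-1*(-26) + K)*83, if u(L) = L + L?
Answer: 7387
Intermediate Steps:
u(L) = 2*L
g = 63 (g = 2*((3 + 3) + (0 + 5*0)) + 51 = 2*(6 + (0 + 0)) + 51 = 2*(6 + 0) + 51 = 2*6 + 51 = 12 + 51 = 63)
K = 63
(-1*(-26) + K)*83 = (-1*(-26) + 63)*83 = (26 + 63)*83 = 89*83 = 7387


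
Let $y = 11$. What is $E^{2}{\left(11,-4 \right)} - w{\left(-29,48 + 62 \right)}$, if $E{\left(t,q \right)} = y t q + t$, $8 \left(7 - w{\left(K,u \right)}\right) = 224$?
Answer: $223750$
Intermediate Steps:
$w{\left(K,u \right)} = -21$ ($w{\left(K,u \right)} = 7 - 28 = -21$)
$E{\left(t,q \right)} = t + 11 q t$ ($E{\left(t,q \right)} = 11 t q + t = 11 q t + t = t + 11 q t$)
$E^{2}{\left(11,-4 \right)} - w{\left(-29,48 + 62 \right)} = \left(11 \left(1 + 11 \left(-4\right)\right)\right)^{2} - -21 = \left(11 \left(1 - 44\right)\right)^{2} + 21 = \left(11 \left(-43\right)\right)^{2} + 21 = \left(-473\right)^{2} + 21 = 223729 + 21 = 223750$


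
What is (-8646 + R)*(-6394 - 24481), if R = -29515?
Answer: 1178220875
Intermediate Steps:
(-8646 + R)*(-6394 - 24481) = (-8646 - 29515)*(-6394 - 24481) = -38161*(-30875) = 1178220875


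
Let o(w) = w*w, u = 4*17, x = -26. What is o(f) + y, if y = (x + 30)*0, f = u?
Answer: 4624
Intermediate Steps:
u = 68
f = 68
o(w) = w²
y = 0 (y = (-26 + 30)*0 = 4*0 = 0)
o(f) + y = 68² + 0 = 4624 + 0 = 4624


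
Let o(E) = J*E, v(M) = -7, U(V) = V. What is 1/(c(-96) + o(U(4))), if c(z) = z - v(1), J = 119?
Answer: 1/387 ≈ 0.0025840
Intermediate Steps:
o(E) = 119*E
c(z) = 7 + z (c(z) = z - 1*(-7) = z + 7 = 7 + z)
1/(c(-96) + o(U(4))) = 1/((7 - 96) + 119*4) = 1/(-89 + 476) = 1/387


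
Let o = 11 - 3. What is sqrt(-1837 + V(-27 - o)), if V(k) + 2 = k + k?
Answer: I*sqrt(1909) ≈ 43.692*I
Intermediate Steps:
o = 8
V(k) = -2 + 2*k (V(k) = -2 + (k + k) = -2 + 2*k)
sqrt(-1837 + V(-27 - o)) = sqrt(-1837 + (-2 + 2*(-27 - 1*8))) = sqrt(-1837 + (-2 + 2*(-27 - 8))) = sqrt(-1837 + (-2 + 2*(-35))) = sqrt(-1837 + (-2 - 70)) = sqrt(-1837 - 72) = sqrt(-1909) = I*sqrt(1909)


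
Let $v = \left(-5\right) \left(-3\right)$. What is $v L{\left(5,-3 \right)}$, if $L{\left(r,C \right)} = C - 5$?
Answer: $-120$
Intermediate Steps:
$v = 15$
$L{\left(r,C \right)} = -5 + C$ ($L{\left(r,C \right)} = C - 5 = -5 + C$)
$v L{\left(5,-3 \right)} = 15 \left(-5 - 3\right) = 15 \left(-8\right) = -120$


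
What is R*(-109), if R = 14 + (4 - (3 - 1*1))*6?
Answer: -2834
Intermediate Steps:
R = 26 (R = 14 + (4 - (3 - 1))*6 = 14 + (4 - 1*2)*6 = 14 + (4 - 2)*6 = 14 + 2*6 = 14 + 12 = 26)
R*(-109) = 26*(-109) = -2834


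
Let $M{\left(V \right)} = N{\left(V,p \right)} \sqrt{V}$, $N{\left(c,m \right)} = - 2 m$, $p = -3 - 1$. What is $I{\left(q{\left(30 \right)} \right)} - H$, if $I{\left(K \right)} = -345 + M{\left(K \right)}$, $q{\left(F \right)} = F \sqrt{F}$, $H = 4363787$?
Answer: $-4364132 + 8 \cdot 30^{\frac{3}{4}} \approx -4.364 \cdot 10^{6}$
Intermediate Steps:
$p = -4$
$M{\left(V \right)} = 8 \sqrt{V}$ ($M{\left(V \right)} = \left(-2\right) \left(-4\right) \sqrt{V} = 8 \sqrt{V}$)
$q{\left(F \right)} = F^{\frac{3}{2}}$
$I{\left(K \right)} = -345 + 8 \sqrt{K}$
$I{\left(q{\left(30 \right)} \right)} - H = \left(-345 + 8 \sqrt{30^{\frac{3}{2}}}\right) - 4363787 = \left(-345 + 8 \sqrt{30 \sqrt{30}}\right) - 4363787 = \left(-345 + 8 \cdot 30^{\frac{3}{4}}\right) - 4363787 = -4364132 + 8 \cdot 30^{\frac{3}{4}}$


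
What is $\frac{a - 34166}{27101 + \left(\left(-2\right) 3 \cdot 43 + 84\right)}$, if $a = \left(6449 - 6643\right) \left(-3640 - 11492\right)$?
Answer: $\frac{2901442}{26927} \approx 107.75$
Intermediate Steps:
$a = 2935608$ ($a = \left(-194\right) \left(-15132\right) = 2935608$)
$\frac{a - 34166}{27101 + \left(\left(-2\right) 3 \cdot 43 + 84\right)} = \frac{2935608 - 34166}{27101 + \left(\left(-2\right) 3 \cdot 43 + 84\right)} = \frac{2901442}{27101 + \left(\left(-6\right) 43 + 84\right)} = \frac{2901442}{27101 + \left(-258 + 84\right)} = \frac{2901442}{27101 - 174} = \frac{2901442}{26927}$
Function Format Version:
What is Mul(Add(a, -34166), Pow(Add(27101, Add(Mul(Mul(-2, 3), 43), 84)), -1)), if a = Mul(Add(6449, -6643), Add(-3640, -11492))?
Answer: Rational(2901442, 26927) ≈ 107.75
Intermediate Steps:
a = 2935608 (a = Mul(-194, -15132) = 2935608)
Mul(Add(a, -34166), Pow(Add(27101, Add(Mul(Mul(-2, 3), 43), 84)), -1)) = Mul(Add(2935608, -34166), Pow(Add(27101, Add(Mul(Mul(-2, 3), 43), 84)), -1)) = Mul(2901442, Pow(Add(27101, Add(Mul(-6, 43), 84)), -1)) = Mul(2901442, Pow(Add(27101, Add(-258, 84)), -1)) = Mul(2901442, Pow(Add(27101, -174), -1)) = Mul(2901442, Pow(26927, -1)) = Mul(2901442, Rational(1, 26927)) = Rational(2901442, 26927)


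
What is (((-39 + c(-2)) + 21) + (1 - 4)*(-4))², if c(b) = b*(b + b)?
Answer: 4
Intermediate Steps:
c(b) = 2*b² (c(b) = b*(2*b) = 2*b²)
(((-39 + c(-2)) + 21) + (1 - 4)*(-4))² = (((-39 + 2*(-2)²) + 21) + (1 - 4)*(-4))² = (((-39 + 2*4) + 21) - 3*(-4))² = (((-39 + 8) + 21) + 12)² = ((-31 + 21) + 12)² = (-10 + 12)² = 2² = 4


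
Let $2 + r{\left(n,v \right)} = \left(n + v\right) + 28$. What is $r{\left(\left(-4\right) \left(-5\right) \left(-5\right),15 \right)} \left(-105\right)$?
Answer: $6195$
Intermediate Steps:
$r{\left(n,v \right)} = 26 + n + v$ ($r{\left(n,v \right)} = -2 + \left(\left(n + v\right) + 28\right) = -2 + \left(28 + n + v\right) = 26 + n + v$)
$r{\left(\left(-4\right) \left(-5\right) \left(-5\right),15 \right)} \left(-105\right) = \left(26 + \left(-4\right) \left(-5\right) \left(-5\right) + 15\right) \left(-105\right) = \left(26 + 20 \left(-5\right) + 15\right) \left(-105\right) = \left(26 - 100 + 15\right) \left(-105\right) = \left(-59\right) \left(-105\right) = 6195$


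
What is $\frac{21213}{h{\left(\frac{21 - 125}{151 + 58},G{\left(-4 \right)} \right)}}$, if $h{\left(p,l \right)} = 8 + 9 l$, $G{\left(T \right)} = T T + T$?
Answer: $\frac{21213}{116} \approx 182.87$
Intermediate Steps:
$G{\left(T \right)} = T + T^{2}$ ($G{\left(T \right)} = T^{2} + T = T + T^{2}$)
$\frac{21213}{h{\left(\frac{21 - 125}{151 + 58},G{\left(-4 \right)} \right)}} = \frac{21213}{8 + 9 \left(- 4 \left(1 - 4\right)\right)} = \frac{21213}{8 + 9 \left(\left(-4\right) \left(-3\right)\right)} = \frac{21213}{8 + 9 \cdot 12} = \frac{21213}{8 + 108} = \frac{21213}{116}$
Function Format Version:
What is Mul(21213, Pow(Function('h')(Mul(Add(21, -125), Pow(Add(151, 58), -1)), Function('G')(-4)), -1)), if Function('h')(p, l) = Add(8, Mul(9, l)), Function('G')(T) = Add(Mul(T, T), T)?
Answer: Rational(21213, 116) ≈ 182.87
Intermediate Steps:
Function('G')(T) = Add(T, Pow(T, 2)) (Function('G')(T) = Add(Pow(T, 2), T) = Add(T, Pow(T, 2)))
Mul(21213, Pow(Function('h')(Mul(Add(21, -125), Pow(Add(151, 58), -1)), Function('G')(-4)), -1)) = Mul(21213, Pow(Add(8, Mul(9, Mul(-4, Add(1, -4)))), -1)) = Mul(21213, Pow(Add(8, Mul(9, Mul(-4, -3))), -1)) = Mul(21213, Pow(Add(8, Mul(9, 12)), -1)) = Mul(21213, Pow(Add(8, 108), -1)) = Mul(21213, Pow(116, -1)) = Mul(21213, Rational(1, 116)) = Rational(21213, 116)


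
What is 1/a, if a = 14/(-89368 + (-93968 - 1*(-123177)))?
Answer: -60159/14 ≈ -4297.1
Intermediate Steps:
a = -14/60159 (a = 14/(-89368 + (-93968 + 123177)) = 14/(-89368 + 29209) = 14/(-60159) = -1/60159*14 = -14/60159 ≈ -0.00023272)
1/a = 1/(-14/60159) = -60159/14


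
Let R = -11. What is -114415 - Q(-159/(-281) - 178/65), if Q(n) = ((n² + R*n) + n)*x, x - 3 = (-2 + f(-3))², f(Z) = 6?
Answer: -38337647861716/333610225 ≈ -1.1492e+5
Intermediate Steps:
x = 19 (x = 3 + (-2 + 6)² = 3 + 4² = 3 + 16 = 19)
Q(n) = -190*n + 19*n² (Q(n) = ((n² - 11*n) + n)*19 = (n² - 10*n)*19 = -190*n + 19*n²)
-114415 - Q(-159/(-281) - 178/65) = -114415 - 19*(-159/(-281) - 178/65)*(-10 + (-159/(-281) - 178/65)) = -114415 - 19*(-159*(-1/281) - 178*1/65)*(-10 + (-159*(-1/281) - 178*1/65)) = -114415 - 19*(159/281 - 178/65)*(-10 + (159/281 - 178/65)) = -114415 - 19*(-39683)*(-10 - 39683/18265)/18265 = -114415 - 19*(-39683)*(-222333)/(18265*18265) = -114415 - 1*167633968341/333610225 = -114415 - 167633968341/333610225 = -38337647861716/333610225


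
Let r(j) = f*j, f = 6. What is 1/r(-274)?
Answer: -1/1644 ≈ -0.00060827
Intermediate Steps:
r(j) = 6*j
1/r(-274) = 1/(6*(-274)) = 1/(-1644) = -1/1644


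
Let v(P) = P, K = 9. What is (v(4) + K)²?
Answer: 169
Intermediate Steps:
(v(4) + K)² = (4 + 9)² = 13² = 169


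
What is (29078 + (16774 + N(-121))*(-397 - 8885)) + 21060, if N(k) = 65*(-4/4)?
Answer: -155042800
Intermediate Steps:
N(k) = -65 (N(k) = 65*(-4*¼) = 65*(-1) = -65)
(29078 + (16774 + N(-121))*(-397 - 8885)) + 21060 = (29078 + (16774 - 65)*(-397 - 8885)) + 21060 = (29078 + 16709*(-9282)) + 21060 = (29078 - 155092938) + 21060 = -155063860 + 21060 = -155042800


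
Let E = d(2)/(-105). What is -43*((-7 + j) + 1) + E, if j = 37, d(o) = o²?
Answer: -139969/105 ≈ -1333.0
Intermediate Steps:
E = -4/105 (E = 2²/(-105) = 4*(-1/105) = -4/105 ≈ -0.038095)
-43*((-7 + j) + 1) + E = -43*((-7 + 37) + 1) - 4/105 = -43*(30 + 1) - 4/105 = -43*31 - 4/105 = -1333 - 4/105 = -139969/105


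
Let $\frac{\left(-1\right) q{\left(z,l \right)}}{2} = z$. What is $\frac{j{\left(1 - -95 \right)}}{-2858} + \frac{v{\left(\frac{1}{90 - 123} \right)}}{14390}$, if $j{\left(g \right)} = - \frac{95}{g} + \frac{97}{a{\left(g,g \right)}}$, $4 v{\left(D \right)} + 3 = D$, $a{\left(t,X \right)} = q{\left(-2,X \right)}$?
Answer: $- \frac{35574797}{4342971072} \approx -0.0081913$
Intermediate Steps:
$q{\left(z,l \right)} = - 2 z$
$a{\left(t,X \right)} = 4$ ($a{\left(t,X \right)} = \left(-2\right) \left(-2\right) = 4$)
$v{\left(D \right)} = - \frac{3}{4} + \frac{D}{4}$
$j{\left(g \right)} = \frac{97}{4} - \frac{95}{g}$ ($j{\left(g \right)} = - \frac{95}{g} + \frac{97}{4} = \frac{97}{4} - \frac{95}{g}$)
$\frac{j{\left(1 - -95 \right)}}{-2858} + \frac{v{\left(\frac{1}{90 - 123} \right)}}{14390} = \frac{\frac{97}{4} - \frac{95}{1 - -95}}{-2858} + \frac{- \frac{3}{4} + \frac{1}{4 \left(90 - 123\right)}}{14390} = \left(\frac{97}{4} - \frac{95}{1 + 95}\right) \left(- \frac{1}{2858}\right) + \left(- \frac{3}{4} + \frac{1}{4 \left(-33\right)}\right) \frac{1}{14390} = \left(\frac{97}{4} - \frac{95}{96}\right) \left(- \frac{1}{2858}\right) + \left(- \frac{3}{4} + \frac{1}{4} \left(- \frac{1}{33}\right)\right) \frac{1}{14390} = \left(\frac{97}{4} - \frac{95}{96}\right) \left(- \frac{1}{2858}\right) + \left(- \frac{3}{4} - \frac{1}{132}\right) \frac{1}{14390} = \left(\frac{97}{4} - \frac{95}{96}\right) \left(- \frac{1}{2858}\right) - \frac{5}{94974} = \frac{2233}{96} \left(- \frac{1}{2858}\right) - \frac{5}{94974} = - \frac{2233}{274368} - \frac{5}{94974} = - \frac{35574797}{4342971072}$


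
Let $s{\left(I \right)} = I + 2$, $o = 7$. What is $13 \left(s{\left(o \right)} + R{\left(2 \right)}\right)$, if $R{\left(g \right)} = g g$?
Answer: $169$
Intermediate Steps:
$s{\left(I \right)} = 2 + I$
$R{\left(g \right)} = g^{2}$
$13 \left(s{\left(o \right)} + R{\left(2 \right)}\right) = 13 \left(\left(2 + 7\right) + 2^{2}\right) = 13 \left(9 + 4\right) = 13 \cdot 13 = 169$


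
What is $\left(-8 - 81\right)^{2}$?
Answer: $7921$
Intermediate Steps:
$\left(-8 - 81\right)^{2} = \left(-89\right)^{2} = 7921$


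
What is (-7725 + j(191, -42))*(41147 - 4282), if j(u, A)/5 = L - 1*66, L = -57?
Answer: -307454100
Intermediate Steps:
j(u, A) = -615 (j(u, A) = 5*(-57 - 1*66) = 5*(-57 - 66) = 5*(-123) = -615)
(-7725 + j(191, -42))*(41147 - 4282) = (-7725 - 615)*(41147 - 4282) = -8340*36865 = -307454100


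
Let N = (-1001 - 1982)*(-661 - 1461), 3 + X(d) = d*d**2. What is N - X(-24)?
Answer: 6343753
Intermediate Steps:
X(d) = -3 + d**3 (X(d) = -3 + d*d**2 = -3 + d**3)
N = 6329926 (N = -2983*(-2122) = 6329926)
N - X(-24) = 6329926 - (-3 + (-24)**3) = 6329926 - (-3 - 13824) = 6329926 - 1*(-13827) = 6329926 + 13827 = 6343753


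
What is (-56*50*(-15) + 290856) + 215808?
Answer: 548664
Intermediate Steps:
(-56*50*(-15) + 290856) + 215808 = (-2800*(-15) + 290856) + 215808 = (42000 + 290856) + 215808 = 332856 + 215808 = 548664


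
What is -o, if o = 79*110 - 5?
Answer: -8685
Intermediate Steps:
o = 8685 (o = 8690 - 5 = 8685)
-o = -1*8685 = -8685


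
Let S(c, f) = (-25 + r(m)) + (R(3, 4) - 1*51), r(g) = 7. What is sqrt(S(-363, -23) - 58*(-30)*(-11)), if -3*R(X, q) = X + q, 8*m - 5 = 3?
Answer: I*sqrt(172902)/3 ≈ 138.6*I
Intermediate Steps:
m = 1 (m = 5/8 + (1/8)*3 = 5/8 + 3/8 = 1)
R(X, q) = -X/3 - q/3 (R(X, q) = -(X + q)/3 = -X/3 - q/3)
S(c, f) = -214/3 (S(c, f) = (-25 + 7) + ((-1/3*3 - 1/3*4) - 1*51) = -18 + ((-1 - 4/3) - 51) = -18 + (-7/3 - 51) = -18 - 160/3 = -214/3)
sqrt(S(-363, -23) - 58*(-30)*(-11)) = sqrt(-214/3 - 58*(-30)*(-11)) = sqrt(-214/3 + 1740*(-11)) = sqrt(-214/3 - 19140) = sqrt(-57634/3) = I*sqrt(172902)/3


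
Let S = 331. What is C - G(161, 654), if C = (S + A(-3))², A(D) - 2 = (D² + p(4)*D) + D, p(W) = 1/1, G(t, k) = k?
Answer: 112242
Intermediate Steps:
p(W) = 1
A(D) = 2 + D² + 2*D (A(D) = 2 + ((D² + 1*D) + D) = 2 + ((D² + D) + D) = 2 + ((D + D²) + D) = 2 + (D² + 2*D) = 2 + D² + 2*D)
C = 112896 (C = (331 + (2 + (-3)² + 2*(-3)))² = (331 + (2 + 9 - 6))² = (331 + 5)² = 336² = 112896)
C - G(161, 654) = 112896 - 1*654 = 112896 - 654 = 112242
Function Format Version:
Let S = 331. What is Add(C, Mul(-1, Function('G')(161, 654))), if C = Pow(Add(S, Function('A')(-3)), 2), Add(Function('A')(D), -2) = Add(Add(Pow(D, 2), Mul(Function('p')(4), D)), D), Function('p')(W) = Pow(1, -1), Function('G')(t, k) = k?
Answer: 112242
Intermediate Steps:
Function('p')(W) = 1
Function('A')(D) = Add(2, Pow(D, 2), Mul(2, D)) (Function('A')(D) = Add(2, Add(Add(Pow(D, 2), Mul(1, D)), D)) = Add(2, Add(Add(Pow(D, 2), D), D)) = Add(2, Add(Add(D, Pow(D, 2)), D)) = Add(2, Add(Pow(D, 2), Mul(2, D))) = Add(2, Pow(D, 2), Mul(2, D)))
C = 112896 (C = Pow(Add(331, Add(2, Pow(-3, 2), Mul(2, -3))), 2) = Pow(Add(331, Add(2, 9, -6)), 2) = Pow(Add(331, 5), 2) = Pow(336, 2) = 112896)
Add(C, Mul(-1, Function('G')(161, 654))) = Add(112896, Mul(-1, 654)) = Add(112896, -654) = 112242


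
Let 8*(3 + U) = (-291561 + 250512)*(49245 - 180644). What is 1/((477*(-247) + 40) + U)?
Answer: 8/5392855295 ≈ 1.4834e-9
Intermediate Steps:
U = 5393797527/8 (U = -3 + ((-291561 + 250512)*(49245 - 180644))/8 = -3 + (-41049*(-131399))/8 = -3 + (⅛)*5393797551 = -3 + 5393797551/8 = 5393797527/8 ≈ 6.7422e+8)
1/((477*(-247) + 40) + U) = 1/((477*(-247) + 40) + 5393797527/8) = 1/((-117819 + 40) + 5393797527/8) = 1/(-117779 + 5393797527/8) = 1/(5392855295/8) = 8/5392855295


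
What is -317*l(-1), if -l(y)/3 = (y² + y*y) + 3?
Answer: 4755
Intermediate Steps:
l(y) = -9 - 6*y² (l(y) = -3*((y² + y*y) + 3) = -3*((y² + y²) + 3) = -3*(2*y² + 3) = -3*(3 + 2*y²) = -9 - 6*y²)
-317*l(-1) = -317*(-9 - 6*(-1)²) = -317*(-9 - 6*1) = -317*(-9 - 6) = -317*(-15) = 4755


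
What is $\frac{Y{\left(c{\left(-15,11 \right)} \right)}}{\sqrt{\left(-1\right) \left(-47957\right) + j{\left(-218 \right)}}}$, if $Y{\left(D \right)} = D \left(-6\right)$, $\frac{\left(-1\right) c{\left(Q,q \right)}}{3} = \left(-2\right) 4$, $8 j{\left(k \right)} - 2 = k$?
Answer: $- \frac{72 \sqrt{47930}}{23965} \approx -0.65775$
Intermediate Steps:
$j{\left(k \right)} = \frac{1}{4} + \frac{k}{8}$
$c{\left(Q,q \right)} = 24$ ($c{\left(Q,q \right)} = - 3 \left(\left(-2\right) 4\right) = \left(-3\right) \left(-8\right) = 24$)
$Y{\left(D \right)} = - 6 D$
$\frac{Y{\left(c{\left(-15,11 \right)} \right)}}{\sqrt{\left(-1\right) \left(-47957\right) + j{\left(-218 \right)}}} = \frac{\left(-6\right) 24}{\sqrt{\left(-1\right) \left(-47957\right) + \left(\frac{1}{4} + \frac{1}{8} \left(-218\right)\right)}} = - \frac{144}{\sqrt{47957 + \left(\frac{1}{4} - \frac{109}{4}\right)}} = - \frac{144}{\sqrt{47957 - 27}} = - \frac{144}{\sqrt{47930}} = - 144 \frac{\sqrt{47930}}{47930} = - \frac{72 \sqrt{47930}}{23965}$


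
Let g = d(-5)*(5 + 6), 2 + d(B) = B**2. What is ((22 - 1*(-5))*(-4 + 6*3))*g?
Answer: 95634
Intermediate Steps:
d(B) = -2 + B**2
g = 253 (g = (-2 + (-5)**2)*(5 + 6) = (-2 + 25)*11 = 23*11 = 253)
((22 - 1*(-5))*(-4 + 6*3))*g = ((22 - 1*(-5))*(-4 + 6*3))*253 = ((22 + 5)*(-4 + 18))*253 = (27*14)*253 = 378*253 = 95634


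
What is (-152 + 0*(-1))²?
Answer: 23104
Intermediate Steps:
(-152 + 0*(-1))² = (-152 + 0)² = (-152)² = 23104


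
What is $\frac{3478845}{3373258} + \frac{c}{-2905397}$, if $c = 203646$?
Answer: $\frac{9420475327797}{9800653673426} \approx 0.96121$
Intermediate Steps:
$\frac{3478845}{3373258} + \frac{c}{-2905397} = \frac{3478845}{3373258} + \frac{203646}{-2905397} = 3478845 \cdot \frac{1}{3373258} + 203646 \left(- \frac{1}{2905397}\right) = \frac{3478845}{3373258} - \frac{203646}{2905397} = \frac{9420475327797}{9800653673426}$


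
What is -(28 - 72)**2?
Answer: -1936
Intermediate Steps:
-(28 - 72)**2 = -1*(-44)**2 = -1*1936 = -1936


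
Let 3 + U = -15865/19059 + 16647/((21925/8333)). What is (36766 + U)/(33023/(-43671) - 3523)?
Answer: -37443949196955059/3062100245058700 ≈ -12.228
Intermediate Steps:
U = 2642252570759/417868575 (U = -3 + (-15865/19059 + 16647/((21925/8333))) = -3 + (-15865*1/19059 + 16647/((21925*(1/8333)))) = -3 + (-15865/19059 + 16647/(21925/8333)) = -3 + (-15865/19059 + 16647*(8333/21925)) = -3 + (-15865/19059 + 138719451/21925) = -3 + 2643506176484/417868575 = 2642252570759/417868575 ≈ 6323.2)
(36766 + U)/(33023/(-43671) - 3523) = (36766 + 2642252570759/417868575)/(33023/(-43671) - 3523) = 18005608599209/(417868575*(33023*(-1/43671) - 3523)) = 18005608599209/(417868575*(-33023/43671 - 3523)) = 18005608599209/(417868575*(-153885956/43671)) = (18005608599209/417868575)*(-43671/153885956) = -37443949196955059/3062100245058700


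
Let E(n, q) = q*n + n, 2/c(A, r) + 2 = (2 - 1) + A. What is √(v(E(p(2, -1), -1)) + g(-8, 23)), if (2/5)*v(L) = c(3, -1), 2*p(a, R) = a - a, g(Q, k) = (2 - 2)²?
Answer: √10/2 ≈ 1.5811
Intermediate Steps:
c(A, r) = 2/(-1 + A) (c(A, r) = 2/(-2 + ((2 - 1) + A)) = 2/(-2 + (1 + A)) = 2/(-1 + A))
g(Q, k) = 0 (g(Q, k) = 0² = 0)
p(a, R) = 0 (p(a, R) = (a - a)/2 = (½)*0 = 0)
E(n, q) = n + n*q (E(n, q) = n*q + n = n + n*q)
v(L) = 5/2 (v(L) = 5*(2/(-1 + 3))/2 = 5*(2/2)/2 = 5*(2*(½))/2 = (5/2)*1 = 5/2)
√(v(E(p(2, -1), -1)) + g(-8, 23)) = √(5/2 + 0) = √(5/2) = √10/2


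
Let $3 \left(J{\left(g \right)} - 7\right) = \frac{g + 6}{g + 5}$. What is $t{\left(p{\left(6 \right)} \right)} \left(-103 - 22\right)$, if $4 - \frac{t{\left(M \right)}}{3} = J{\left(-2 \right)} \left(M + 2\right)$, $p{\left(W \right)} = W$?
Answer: $\frac{62500}{3} \approx 20833.0$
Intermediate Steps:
$J{\left(g \right)} = 7 + \frac{6 + g}{3 \left(5 + g\right)}$ ($J{\left(g \right)} = 7 + \frac{\left(g + 6\right) \frac{1}{g + 5}}{3} = 7 + \frac{\left(6 + g\right) \frac{1}{5 + g}}{3} = 7 + \frac{\frac{1}{5 + g} \left(6 + g\right)}{3} = 7 + \frac{6 + g}{3 \left(5 + g\right)}$)
$t{\left(M \right)} = - \frac{98}{3} - \frac{67 M}{3}$ ($t{\left(M \right)} = 12 - 3 \frac{111 + 22 \left(-2\right)}{3 \left(5 - 2\right)} \left(M + 2\right) = 12 - 3 \frac{111 - 44}{3 \cdot 3} \left(2 + M\right) = 12 - 3 \cdot \frac{1}{3} \cdot \frac{1}{3} \cdot 67 \left(2 + M\right) = 12 - 3 \frac{67 \left(2 + M\right)}{9} = 12 - 3 \left(\frac{134}{9} + \frac{67 M}{9}\right) = 12 - \left(\frac{134}{3} + \frac{67 M}{3}\right) = - \frac{98}{3} - \frac{67 M}{3}$)
$t{\left(p{\left(6 \right)} \right)} \left(-103 - 22\right) = \left(- \frac{98}{3} - 134\right) \left(-103 - 22\right) = \left(- \frac{98}{3} - 134\right) \left(-125\right) = \left(- \frac{500}{3}\right) \left(-125\right) = \frac{62500}{3}$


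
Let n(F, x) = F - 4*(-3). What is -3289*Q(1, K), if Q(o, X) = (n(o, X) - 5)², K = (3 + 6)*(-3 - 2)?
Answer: -210496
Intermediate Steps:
n(F, x) = 12 + F (n(F, x) = F + 12 = 12 + F)
K = -45 (K = 9*(-5) = -45)
Q(o, X) = (7 + o)² (Q(o, X) = ((12 + o) - 5)² = (7 + o)²)
-3289*Q(1, K) = -3289*(7 + 1)² = -3289*8² = -3289*64 = -210496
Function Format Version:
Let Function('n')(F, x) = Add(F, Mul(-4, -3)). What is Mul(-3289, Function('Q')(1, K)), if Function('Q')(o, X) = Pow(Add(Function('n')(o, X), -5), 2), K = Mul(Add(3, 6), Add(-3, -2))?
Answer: -210496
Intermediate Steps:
Function('n')(F, x) = Add(12, F) (Function('n')(F, x) = Add(F, 12) = Add(12, F))
K = -45 (K = Mul(9, -5) = -45)
Function('Q')(o, X) = Pow(Add(7, o), 2) (Function('Q')(o, X) = Pow(Add(Add(12, o), -5), 2) = Pow(Add(7, o), 2))
Mul(-3289, Function('Q')(1, K)) = Mul(-3289, Pow(Add(7, 1), 2)) = Mul(-3289, Pow(8, 2)) = Mul(-3289, 64) = -210496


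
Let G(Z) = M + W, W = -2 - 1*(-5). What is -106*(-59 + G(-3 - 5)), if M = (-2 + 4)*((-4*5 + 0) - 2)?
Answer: 10600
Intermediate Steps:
W = 3 (W = -2 + 5 = 3)
M = -44 (M = 2*((-20 + 0) - 2) = 2*(-20 - 2) = 2*(-22) = -44)
G(Z) = -41 (G(Z) = -44 + 3 = -41)
-106*(-59 + G(-3 - 5)) = -106*(-59 - 41) = -106*(-100) = 10600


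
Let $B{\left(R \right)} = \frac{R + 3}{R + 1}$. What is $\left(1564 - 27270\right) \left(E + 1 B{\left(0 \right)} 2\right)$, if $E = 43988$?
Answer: $-1130909764$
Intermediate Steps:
$B{\left(R \right)} = \frac{3 + R}{1 + R}$
$\left(1564 - 27270\right) \left(E + 1 B{\left(0 \right)} 2\right) = \left(1564 - 27270\right) \left(43988 + 1 \frac{3 + 0}{1 + 0} \cdot 2\right) = - 25706 \left(43988 + 1 \cdot 1^{-1} \cdot 3 \cdot 2\right) = - 25706 \left(43988 + 1 \cdot 1 \cdot 3 \cdot 2\right) = - 25706 \left(43988 + 1 \cdot 3 \cdot 2\right) = - 25706 \left(43988 + 3 \cdot 2\right) = - 25706 \left(43988 + 6\right) = \left(-25706\right) 43994 = -1130909764$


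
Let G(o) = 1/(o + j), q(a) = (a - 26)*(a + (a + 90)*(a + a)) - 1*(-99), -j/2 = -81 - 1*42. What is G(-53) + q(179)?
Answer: 2849006557/193 ≈ 1.4762e+7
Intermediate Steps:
j = 246 (j = -2*(-81 - 1*42) = -2*(-81 - 42) = -2*(-123) = 246)
q(a) = 99 + (-26 + a)*(a + 2*a*(90 + a)) (q(a) = (-26 + a)*(a + (90 + a)*(2*a)) + 99 = (-26 + a)*(a + 2*a*(90 + a)) + 99 = 99 + (-26 + a)*(a + 2*a*(90 + a)))
G(o) = 1/(246 + o) (G(o) = 1/(o + 246) = 1/(246 + o))
G(-53) + q(179) = 1/(246 - 53) + (99 - 4706*179 + 2*179³ + 129*179²) = 1/193 + (99 - 842374 + 2*5735339 + 129*32041) = 1/193 + (99 - 842374 + 11470678 + 4133289) = 1/193 + 14761692 = 2849006557/193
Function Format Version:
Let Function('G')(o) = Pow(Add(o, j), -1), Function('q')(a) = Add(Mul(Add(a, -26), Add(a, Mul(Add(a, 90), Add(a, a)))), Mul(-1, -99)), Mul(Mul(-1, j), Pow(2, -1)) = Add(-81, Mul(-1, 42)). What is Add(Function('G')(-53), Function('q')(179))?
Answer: Rational(2849006557, 193) ≈ 1.4762e+7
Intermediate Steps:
j = 246 (j = Mul(-2, Add(-81, Mul(-1, 42))) = Mul(-2, Add(-81, -42)) = Mul(-2, -123) = 246)
Function('q')(a) = Add(99, Mul(Add(-26, a), Add(a, Mul(2, a, Add(90, a))))) (Function('q')(a) = Add(Mul(Add(-26, a), Add(a, Mul(Add(90, a), Mul(2, a)))), 99) = Add(Mul(Add(-26, a), Add(a, Mul(2, a, Add(90, a)))), 99) = Add(99, Mul(Add(-26, a), Add(a, Mul(2, a, Add(90, a))))))
Function('G')(o) = Pow(Add(246, o), -1) (Function('G')(o) = Pow(Add(o, 246), -1) = Pow(Add(246, o), -1))
Add(Function('G')(-53), Function('q')(179)) = Add(Pow(Add(246, -53), -1), Add(99, Mul(-4706, 179), Mul(2, Pow(179, 3)), Mul(129, Pow(179, 2)))) = Add(Pow(193, -1), Add(99, -842374, Mul(2, 5735339), Mul(129, 32041))) = Add(Rational(1, 193), Add(99, -842374, 11470678, 4133289)) = Add(Rational(1, 193), 14761692) = Rational(2849006557, 193)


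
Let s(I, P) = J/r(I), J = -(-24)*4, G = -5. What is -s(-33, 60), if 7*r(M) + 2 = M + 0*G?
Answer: 96/5 ≈ 19.200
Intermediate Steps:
J = 96 (J = -8*(-12) = 96)
r(M) = -2/7 + M/7 (r(M) = -2/7 + (M + 0*(-5))/7 = -2/7 + (M + 0)/7 = -2/7 + M/7)
s(I, P) = 96/(-2/7 + I/7)
-s(-33, 60) = -672/(-2 - 33) = -672/(-35) = -672*(-1)/35 = -1*(-96/5) = 96/5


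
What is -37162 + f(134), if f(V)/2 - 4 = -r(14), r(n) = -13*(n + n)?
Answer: -36426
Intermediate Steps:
r(n) = -26*n
f(V) = 736 (f(V) = 8 + 2*(-(-26)*14) = 8 + 2*(-1*(-364)) = 8 + 2*364 = 8 + 728 = 736)
-37162 + f(134) = -37162 + 736 = -36426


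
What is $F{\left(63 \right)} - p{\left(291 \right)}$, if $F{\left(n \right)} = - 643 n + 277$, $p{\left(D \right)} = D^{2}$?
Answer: $-124913$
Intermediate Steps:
$F{\left(n \right)} = 277 - 643 n$
$F{\left(63 \right)} - p{\left(291 \right)} = \left(277 - 40509\right) - 291^{2} = \left(277 - 40509\right) - 84681 = -40232 - 84681 = -124913$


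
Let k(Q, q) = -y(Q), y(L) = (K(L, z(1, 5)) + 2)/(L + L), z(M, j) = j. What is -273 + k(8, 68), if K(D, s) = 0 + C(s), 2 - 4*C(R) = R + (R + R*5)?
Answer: -17447/64 ≈ -272.61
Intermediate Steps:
C(R) = ½ - 7*R/4 (C(R) = ½ - (R + (R + R*5))/4 = ½ - (R + (R + 5*R))/4 = ½ - (R + 6*R)/4 = ½ - 7*R/4)
K(D, s) = ½ - 7*s/4 (K(D, s) = 0 + (½ - 7*s/4) = ½ - 7*s/4)
y(L) = -25/(8*L) (y(L) = ((½ - 7/4*5) + 2)/(L + L) = ((½ - 35/4) + 2)/((2*L)) = (-33/4 + 2)*(1/(2*L)) = -25/(8*L))
k(Q, q) = 25/(8*Q) (k(Q, q) = -(-25)/(8*Q) = 25/(8*Q))
-273 + k(8, 68) = -273 + (25/8)/8 = -273 + (25/8)*(⅛) = -273 + 25/64 = -17447/64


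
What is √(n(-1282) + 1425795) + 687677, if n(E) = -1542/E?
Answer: 687677 + 3*√65092507734/641 ≈ 6.8887e+5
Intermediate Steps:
√(n(-1282) + 1425795) + 687677 = √(-1542/(-1282) + 1425795) + 687677 = √(-1542*(-1/1282) + 1425795) + 687677 = √(771/641 + 1425795) + 687677 = √(913935366/641) + 687677 = 3*√65092507734/641 + 687677 = 687677 + 3*√65092507734/641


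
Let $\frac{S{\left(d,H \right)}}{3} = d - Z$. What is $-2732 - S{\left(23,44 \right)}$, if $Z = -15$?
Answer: $-2846$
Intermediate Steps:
$S{\left(d,H \right)} = 45 + 3 d$ ($S{\left(d,H \right)} = 3 \left(d - -15\right) = 3 \left(d + 15\right) = 3 \left(15 + d\right) = 45 + 3 d$)
$-2732 - S{\left(23,44 \right)} = -2732 - \left(45 + 3 \cdot 23\right) = -2732 - \left(45 + 69\right) = -2732 - 114 = -2846$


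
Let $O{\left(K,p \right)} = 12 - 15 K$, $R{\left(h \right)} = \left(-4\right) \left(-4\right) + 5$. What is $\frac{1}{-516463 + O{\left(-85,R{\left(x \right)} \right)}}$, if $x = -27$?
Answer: $- \frac{1}{515176} \approx -1.9411 \cdot 10^{-6}$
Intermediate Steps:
$R{\left(h \right)} = 21$ ($R{\left(h \right)} = 16 + 5 = 21$)
$\frac{1}{-516463 + O{\left(-85,R{\left(x \right)} \right)}} = \frac{1}{-516463 + \left(12 - -1275\right)} = \frac{1}{-516463 + \left(12 + 1275\right)} = \frac{1}{-516463 + 1287} = \frac{1}{-515176} = - \frac{1}{515176}$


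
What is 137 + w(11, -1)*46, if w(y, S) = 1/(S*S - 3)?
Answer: 114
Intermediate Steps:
w(y, S) = 1/(-3 + S**2) (w(y, S) = 1/(S**2 - 3) = 1/(-3 + S**2))
137 + w(11, -1)*46 = 137 + 46/(-3 + (-1)**2) = 137 + 46/(-3 + 1) = 137 + 46/(-2) = 137 - 1/2*46 = 137 - 23 = 114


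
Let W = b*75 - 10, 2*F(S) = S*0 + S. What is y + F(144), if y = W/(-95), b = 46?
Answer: 680/19 ≈ 35.789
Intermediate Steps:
F(S) = S/2 (F(S) = (S*0 + S)/2 = (0 + S)/2 = S/2)
W = 3440 (W = 46*75 - 10 = 3450 - 10 = 3440)
y = -688/19 (y = 3440/(-95) = 3440*(-1/95) = -688/19 ≈ -36.211)
y + F(144) = -688/19 + (½)*144 = -688/19 + 72 = 680/19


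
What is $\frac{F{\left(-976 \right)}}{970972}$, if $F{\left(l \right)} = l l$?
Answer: $\frac{238144}{242743} \approx 0.98105$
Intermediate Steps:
$F{\left(l \right)} = l^{2}$
$\frac{F{\left(-976 \right)}}{970972} = \frac{\left(-976\right)^{2}}{970972} = 952576 \cdot \frac{1}{970972} = \frac{238144}{242743}$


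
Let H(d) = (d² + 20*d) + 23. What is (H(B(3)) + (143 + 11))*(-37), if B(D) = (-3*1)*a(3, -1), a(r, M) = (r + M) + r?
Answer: -3774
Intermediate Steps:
a(r, M) = M + 2*r (a(r, M) = (M + r) + r = M + 2*r)
B(D) = -15 (B(D) = (-3*1)*(-1 + 2*3) = -3*(-1 + 6) = -3*5 = -15)
H(d) = 23 + d² + 20*d
(H(B(3)) + (143 + 11))*(-37) = ((23 + (-15)² + 20*(-15)) + (143 + 11))*(-37) = ((23 + 225 - 300) + 154)*(-37) = (-52 + 154)*(-37) = 102*(-37) = -3774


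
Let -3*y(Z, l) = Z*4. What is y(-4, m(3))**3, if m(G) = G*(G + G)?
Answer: 4096/27 ≈ 151.70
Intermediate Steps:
m(G) = 2*G**2 (m(G) = G*(2*G) = 2*G**2)
y(Z, l) = -4*Z/3 (y(Z, l) = -Z*4/3 = -4*Z/3)
y(-4, m(3))**3 = (-4/3*(-4))**3 = (16/3)**3 = 4096/27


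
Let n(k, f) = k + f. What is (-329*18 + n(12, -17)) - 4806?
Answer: -10733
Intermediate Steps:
n(k, f) = f + k
(-329*18 + n(12, -17)) - 4806 = (-329*18 + (-17 + 12)) - 4806 = (-5922 - 5) - 4806 = -5927 - 4806 = -10733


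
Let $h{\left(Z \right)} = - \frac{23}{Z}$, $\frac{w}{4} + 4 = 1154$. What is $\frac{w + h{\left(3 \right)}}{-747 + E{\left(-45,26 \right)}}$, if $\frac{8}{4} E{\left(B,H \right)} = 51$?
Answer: $- \frac{27554}{4329} \approx -6.365$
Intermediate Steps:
$w = 4600$ ($w = -16 + 4 \cdot 1154 = -16 + 4616 = 4600$)
$E{\left(B,H \right)} = \frac{51}{2}$ ($E{\left(B,H \right)} = \frac{1}{2} \cdot 51 = \frac{51}{2}$)
$\frac{w + h{\left(3 \right)}}{-747 + E{\left(-45,26 \right)}} = \frac{4600 - \frac{23}{3}}{-747 + \frac{51}{2}} = \frac{4600 - \frac{23}{3}}{- \frac{1443}{2}} = \left(4600 - \frac{23}{3}\right) \left(- \frac{2}{1443}\right) = \frac{13777}{3} \left(- \frac{2}{1443}\right) = - \frac{27554}{4329}$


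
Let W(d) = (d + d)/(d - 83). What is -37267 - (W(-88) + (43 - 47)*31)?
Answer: -6351629/171 ≈ -37144.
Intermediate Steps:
W(d) = 2*d/(-83 + d) (W(d) = (2*d)/(-83 + d) = 2*d/(-83 + d))
-37267 - (W(-88) + (43 - 47)*31) = -37267 - (2*(-88)/(-83 - 88) + (43 - 47)*31) = -37267 - (2*(-88)/(-171) - 4*31) = -37267 - (2*(-88)*(-1/171) - 124) = -37267 - (176/171 - 124) = -37267 - 1*(-21028/171) = -37267 + 21028/171 = -6351629/171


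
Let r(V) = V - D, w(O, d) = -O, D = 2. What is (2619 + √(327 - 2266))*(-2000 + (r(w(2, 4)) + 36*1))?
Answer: -5154192 - 1968*I*√1939 ≈ -5.1542e+6 - 86659.0*I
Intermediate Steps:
r(V) = -2 + V (r(V) = V - 1*2 = V - 2 = -2 + V)
(2619 + √(327 - 2266))*(-2000 + (r(w(2, 4)) + 36*1)) = (2619 + √(327 - 2266))*(-2000 + ((-2 - 1*2) + 36*1)) = (2619 + √(-1939))*(-2000 + ((-2 - 2) + 36)) = (2619 + I*√1939)*(-2000 + (-4 + 36)) = (2619 + I*√1939)*(-2000 + 32) = (2619 + I*√1939)*(-1968) = -5154192 - 1968*I*√1939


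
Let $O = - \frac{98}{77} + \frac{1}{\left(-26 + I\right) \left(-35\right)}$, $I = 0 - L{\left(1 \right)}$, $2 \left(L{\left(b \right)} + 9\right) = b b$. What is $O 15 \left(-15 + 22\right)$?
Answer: $- \frac{51384}{385} \approx -133.46$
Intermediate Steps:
$L{\left(b \right)} = -9 + \frac{b^{2}}{2}$ ($L{\left(b \right)} = -9 + \frac{b b}{2} = -9 + \frac{b^{2}}{2}$)
$I = \frac{17}{2}$ ($I = 0 - \left(-9 + \frac{1^{2}}{2}\right) = 0 - \left(-9 + \frac{1}{2} \cdot 1\right) = 0 - \left(-9 + \frac{1}{2}\right) = 0 - - \frac{17}{2} = 0 + \frac{17}{2} = \frac{17}{2} \approx 8.5$)
$O = - \frac{17128}{13475}$ ($O = - \frac{98}{77} + \frac{1}{\left(-26 + \frac{17}{2}\right) \left(-35\right)} = \left(-98\right) \frac{1}{77} + \frac{1}{- \frac{35}{2}} \left(- \frac{1}{35}\right) = - \frac{14}{11} - - \frac{2}{1225} = - \frac{14}{11} + \frac{2}{1225} = - \frac{17128}{13475} \approx -1.2711$)
$O 15 \left(-15 + 22\right) = - \frac{17128 \cdot 15 \left(-15 + 22\right)}{13475} = - \frac{17128 \cdot 15 \cdot 7}{13475} = \left(- \frac{17128}{13475}\right) 105 = - \frac{51384}{385}$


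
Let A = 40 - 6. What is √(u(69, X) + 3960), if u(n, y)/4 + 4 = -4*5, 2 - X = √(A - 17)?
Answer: 2*√966 ≈ 62.161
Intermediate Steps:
A = 34
X = 2 - √17 (X = 2 - √(34 - 17) = 2 - √17 ≈ -2.1231)
u(n, y) = -96 (u(n, y) = -16 + 4*(-4*5) = -16 + 4*(-20) = -16 - 80 = -96)
√(u(69, X) + 3960) = √(-96 + 3960) = √3864 = 2*√966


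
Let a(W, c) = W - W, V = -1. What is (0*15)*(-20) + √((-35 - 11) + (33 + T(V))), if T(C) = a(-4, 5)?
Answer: I*√13 ≈ 3.6056*I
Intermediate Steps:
a(W, c) = 0
T(C) = 0
(0*15)*(-20) + √((-35 - 11) + (33 + T(V))) = (0*15)*(-20) + √((-35 - 11) + (33 + 0)) = 0*(-20) + √(-46 + 33) = 0 + √(-13) = 0 + I*√13 = I*√13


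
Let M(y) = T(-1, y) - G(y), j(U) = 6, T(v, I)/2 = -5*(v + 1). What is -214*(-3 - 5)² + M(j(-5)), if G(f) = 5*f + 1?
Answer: -13727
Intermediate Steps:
T(v, I) = -10 - 10*v (T(v, I) = 2*(-5*(v + 1)) = 2*(-5*(1 + v)) = 2*(-5 - 5*v) = -10 - 10*v)
G(f) = 1 + 5*f
M(y) = -1 - 5*y (M(y) = (-10 - 10*(-1)) - (1 + 5*y) = (-10 + 10) + (-1 - 5*y) = 0 + (-1 - 5*y) = -1 - 5*y)
-214*(-3 - 5)² + M(j(-5)) = -214*(-3 - 5)² + (-1 - 5*6) = -214*(-8)² + (-1 - 30) = -214*64 - 31 = -13696 - 31 = -13727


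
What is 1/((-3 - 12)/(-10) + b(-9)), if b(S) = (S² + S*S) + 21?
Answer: 2/369 ≈ 0.0054201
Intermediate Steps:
b(S) = 21 + 2*S² (b(S) = (S² + S²) + 21 = 2*S² + 21 = 21 + 2*S²)
1/((-3 - 12)/(-10) + b(-9)) = 1/((-3 - 12)/(-10) + (21 + 2*(-9)²)) = 1/(-15*(-⅒) + (21 + 2*81)) = 1/(3/2 + (21 + 162)) = 1/(3/2 + 183) = 1/(369/2) = 2/369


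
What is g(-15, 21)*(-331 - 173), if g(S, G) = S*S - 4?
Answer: -111384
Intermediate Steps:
g(S, G) = -4 + S**2 (g(S, G) = S**2 - 4 = -4 + S**2)
g(-15, 21)*(-331 - 173) = (-4 + (-15)**2)*(-331 - 173) = (-4 + 225)*(-504) = 221*(-504) = -111384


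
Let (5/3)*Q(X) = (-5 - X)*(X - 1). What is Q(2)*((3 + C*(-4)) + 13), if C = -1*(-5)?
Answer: 84/5 ≈ 16.800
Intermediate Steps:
Q(X) = 3*(-1 + X)*(-5 - X)/5 (Q(X) = 3*((-5 - X)*(X - 1))/5 = 3*((-5 - X)*(-1 + X))/5 = 3*((-1 + X)*(-5 - X))/5 = 3*(-1 + X)*(-5 - X)/5)
C = 5
Q(2)*((3 + C*(-4)) + 13) = (3 - 12/5*2 - ⅗*2²)*((3 + 5*(-4)) + 13) = (3 - 24/5 - ⅗*4)*((3 - 20) + 13) = (3 - 24/5 - 12/5)*(-17 + 13) = -21/5*(-4) = 84/5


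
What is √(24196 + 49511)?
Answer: √73707 ≈ 271.49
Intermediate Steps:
√(24196 + 49511) = √73707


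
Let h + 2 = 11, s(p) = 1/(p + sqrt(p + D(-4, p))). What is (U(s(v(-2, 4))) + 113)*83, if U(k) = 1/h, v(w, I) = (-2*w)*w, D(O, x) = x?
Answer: 84494/9 ≈ 9388.2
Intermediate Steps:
v(w, I) = -2*w**2
s(p) = 1/(p + sqrt(2)*sqrt(p)) (s(p) = 1/(p + sqrt(p + p)) = 1/(p + sqrt(2*p)) = 1/(p + sqrt(2)*sqrt(p)))
h = 9 (h = -2 + 11 = 9)
U(k) = 1/9
(U(s(v(-2, 4))) + 113)*83 = (1/9 + 113)*83 = (1018/9)*83 = 84494/9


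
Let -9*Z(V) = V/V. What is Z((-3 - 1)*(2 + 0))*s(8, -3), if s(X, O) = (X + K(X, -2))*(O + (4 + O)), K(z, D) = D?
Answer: 4/3 ≈ 1.3333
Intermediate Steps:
Z(V) = -⅑ (Z(V) = -V/(9*V) = -⅑*1 = -⅑)
s(X, O) = (-2 + X)*(4 + 2*O) (s(X, O) = (X - 2)*(O + (4 + O)) = (-2 + X)*(4 + 2*O))
Z((-3 - 1)*(2 + 0))*s(8, -3) = -(-8 - 4*(-3) + 4*8 + 2*(-3)*8)/9 = -(-8 + 12 + 32 - 48)/9 = -⅑*(-12) = 4/3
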